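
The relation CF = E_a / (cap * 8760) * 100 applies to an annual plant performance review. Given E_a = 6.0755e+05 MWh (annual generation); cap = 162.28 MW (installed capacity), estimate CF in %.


CF = E_a / (cap * 8760) * 100
CF = 6.0755e+05 / (162.28 * 8760) * 100
CF = 42.738 %


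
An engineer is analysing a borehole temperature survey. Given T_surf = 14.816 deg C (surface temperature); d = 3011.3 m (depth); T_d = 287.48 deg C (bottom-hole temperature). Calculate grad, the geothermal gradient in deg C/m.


grad = (T_d - T_surf) / d * 1000
grad = (287.48 - 14.816) / 3011.3 * 1000
grad = 90.54694 deg C/km
Convert: 90.54694 deg C/km * 0.001 = 0.090547 deg C/m
grad = 0.090547 deg C/m


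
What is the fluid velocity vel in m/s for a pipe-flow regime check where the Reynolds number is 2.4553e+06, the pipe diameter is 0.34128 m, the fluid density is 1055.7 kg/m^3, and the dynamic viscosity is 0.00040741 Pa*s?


vel = Re * mu / (rho * D)
vel = 2.4553e+06 * 0.00040741 / (1055.7 * 0.34128)
vel = 2.7764 m/s


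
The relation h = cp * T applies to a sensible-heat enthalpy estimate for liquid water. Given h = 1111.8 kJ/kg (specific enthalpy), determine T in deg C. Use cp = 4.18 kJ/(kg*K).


T = h / cp
T = 1111.8 / 4.18
T = 265.98 deg C


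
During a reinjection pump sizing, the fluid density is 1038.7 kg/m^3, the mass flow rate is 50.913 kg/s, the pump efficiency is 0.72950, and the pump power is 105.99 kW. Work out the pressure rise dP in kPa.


dP = P_pump * rho * eta / mdot
dP = 105.99 * 1038.7 * 0.72950 / 50.913
dP = 1577.4 kPa


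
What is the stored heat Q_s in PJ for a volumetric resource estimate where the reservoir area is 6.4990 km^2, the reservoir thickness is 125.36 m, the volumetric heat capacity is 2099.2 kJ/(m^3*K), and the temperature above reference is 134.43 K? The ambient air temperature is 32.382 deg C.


Step 1: Vr = A*1e6*hr = 6.499*1e6*125.36 = 8.147146e+08 m^3
Step 2: Q_s = Vr*rhoc*dT/1e12 = 8.147146e+08*2099.2*134.43/1e12 = 229.91 PJ
Q_s = 229.91 PJ


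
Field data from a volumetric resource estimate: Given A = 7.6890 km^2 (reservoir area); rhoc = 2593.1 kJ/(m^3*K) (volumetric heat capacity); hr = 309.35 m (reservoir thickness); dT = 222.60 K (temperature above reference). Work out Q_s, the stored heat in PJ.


Step 1: Vr = A*1e6*hr = 7.689*1e6*309.35 = 2.378592e+09 m^3
Step 2: Q_s = Vr*rhoc*dT/1e12 = 2.378592e+09*2593.1*222.6/1e12 = 1373.0 PJ
Q_s = 1373.0 PJ


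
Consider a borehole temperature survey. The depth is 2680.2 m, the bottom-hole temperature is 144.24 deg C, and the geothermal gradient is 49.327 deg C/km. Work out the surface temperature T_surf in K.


T_surf = T_d - grad * d / 1000
T_surf = 144.24 - 49.327 * 2680.2 / 1000
T_surf = 12.03377 deg C
Convert to K: 12.03377 + 273.15 = 285.18 K
T_surf = 285.18 K


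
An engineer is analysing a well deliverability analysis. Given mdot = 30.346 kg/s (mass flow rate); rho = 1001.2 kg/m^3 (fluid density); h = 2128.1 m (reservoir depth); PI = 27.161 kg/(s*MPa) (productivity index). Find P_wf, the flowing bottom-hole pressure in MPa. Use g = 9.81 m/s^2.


Step 1: P_i = rho*g*h/1e6 = 1001.2*9.81*2128.1/1e6 = 20.90171 MPa
Step 2: P_wf = P_i - mdot/PI = 20.90171 - 30.346/27.161 = 19.784 MPa
P_wf = 19.784 MPa


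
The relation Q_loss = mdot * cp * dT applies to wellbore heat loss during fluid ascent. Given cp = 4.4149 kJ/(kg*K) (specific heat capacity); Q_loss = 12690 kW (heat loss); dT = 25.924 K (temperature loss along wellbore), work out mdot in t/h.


mdot = Q_loss / (cp * dT)
mdot = 12690 / (4.4149 * 25.924)
mdot = 110.8763 kg/s
Convert: 110.8763 kg/s * 3.6 = 399.15 t/h
mdot = 399.15 t/h


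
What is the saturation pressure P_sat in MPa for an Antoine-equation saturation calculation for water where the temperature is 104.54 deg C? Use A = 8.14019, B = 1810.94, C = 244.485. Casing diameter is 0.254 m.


P_sat = 10^(A - B/(C + T)) / 760 * 0.101325
P_sat = 10^(8.14019 - 1810.94/(244.485 + 104.54)) / 760 * 0.101325
P_sat = 0.11927 MPa


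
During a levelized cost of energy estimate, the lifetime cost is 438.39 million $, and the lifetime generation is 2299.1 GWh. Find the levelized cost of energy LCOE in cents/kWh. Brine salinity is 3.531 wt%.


LCOE = C_tot / E_tot * 100
LCOE = 438.39 / 2299.1 * 100
LCOE = 19.068 cents/kWh


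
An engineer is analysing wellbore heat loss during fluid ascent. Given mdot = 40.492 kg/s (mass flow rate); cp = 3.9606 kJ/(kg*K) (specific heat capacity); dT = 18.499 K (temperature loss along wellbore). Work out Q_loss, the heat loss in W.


Q_loss = mdot * cp * dT
Q_loss = 40.492 * 3.9606 * 18.499
Q_loss = 2966.733 kW
Convert: 2966.733 kW * 1000.0 = 2.9667e+06 W
Q_loss = 2.9667e+06 W


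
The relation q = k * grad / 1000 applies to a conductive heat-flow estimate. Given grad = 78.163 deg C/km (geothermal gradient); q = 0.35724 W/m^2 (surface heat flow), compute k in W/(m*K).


k = q * 1000 / grad
k = 0.35724 * 1000 / 78.163
k = 4.5704 W/(m*K)


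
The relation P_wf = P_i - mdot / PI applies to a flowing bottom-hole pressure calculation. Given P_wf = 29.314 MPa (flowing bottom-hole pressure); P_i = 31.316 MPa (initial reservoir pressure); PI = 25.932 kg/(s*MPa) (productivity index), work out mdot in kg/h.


mdot = (P_i - P_wf) * PI
mdot = (31.316 - 29.314) * 25.932
mdot = 51.91586 kg/s
Convert: 51.91586 kg/s * 3600.0 = 1.8690e+05 kg/h
mdot = 1.8690e+05 kg/h


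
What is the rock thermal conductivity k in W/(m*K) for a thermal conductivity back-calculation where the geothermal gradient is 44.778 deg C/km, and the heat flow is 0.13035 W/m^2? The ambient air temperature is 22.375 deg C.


k = q / (grad / 1000)
k = 0.13035 / (44.778 / 1000)
k = 2.9110 W/(m*K)


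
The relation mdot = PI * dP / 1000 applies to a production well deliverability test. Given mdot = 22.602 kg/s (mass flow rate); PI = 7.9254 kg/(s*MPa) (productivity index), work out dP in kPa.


dP = mdot * 1000 / PI
dP = 22.602 * 1000 / 7.9254
dP = 2851.8 kPa


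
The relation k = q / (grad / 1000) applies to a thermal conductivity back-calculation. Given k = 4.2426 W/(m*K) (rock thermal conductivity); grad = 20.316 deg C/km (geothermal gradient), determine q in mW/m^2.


q = k * grad / 1000
q = 4.2426 * 20.316 / 1000
q = 0.08619266 W/m^2
Convert: 0.08619266 W/m^2 * 1000.0 = 86.193 mW/m^2
q = 86.193 mW/m^2


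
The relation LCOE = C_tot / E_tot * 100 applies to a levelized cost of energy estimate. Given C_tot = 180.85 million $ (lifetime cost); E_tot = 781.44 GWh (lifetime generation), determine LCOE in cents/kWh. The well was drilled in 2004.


LCOE = C_tot / E_tot * 100
LCOE = 180.85 / 781.44 * 100
LCOE = 23.143 cents/kWh


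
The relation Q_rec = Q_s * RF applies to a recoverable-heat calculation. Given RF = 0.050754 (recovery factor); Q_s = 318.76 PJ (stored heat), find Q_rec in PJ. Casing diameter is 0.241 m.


Q_rec = Q_s * RF
Q_rec = 318.76 * 0.050754
Q_rec = 16.178 PJ


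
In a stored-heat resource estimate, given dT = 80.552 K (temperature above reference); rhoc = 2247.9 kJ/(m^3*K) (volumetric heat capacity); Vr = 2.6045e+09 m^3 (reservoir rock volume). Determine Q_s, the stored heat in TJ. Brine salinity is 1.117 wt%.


Q_s = Vr * rhoc * dT / 1e12
Q_s = 2.6045e+09 * 2247.9 * 80.552 / 1e12
Q_s = 471.6042 PJ
Convert: 471.6042 PJ * 1000.0 = 4.7160e+05 TJ
Q_s = 4.7160e+05 TJ


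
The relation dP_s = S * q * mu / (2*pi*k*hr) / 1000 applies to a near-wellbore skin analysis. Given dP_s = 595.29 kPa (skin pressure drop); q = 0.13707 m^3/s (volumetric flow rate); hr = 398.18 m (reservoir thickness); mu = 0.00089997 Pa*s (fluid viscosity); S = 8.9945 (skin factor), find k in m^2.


k = S*q*mu / (2*pi*dP_s*1000*hr)
k = 8.9945*0.13707*0.00089997 / (2*pi*595.29*1000*398.18)
k = 7.4501e-13 m^2


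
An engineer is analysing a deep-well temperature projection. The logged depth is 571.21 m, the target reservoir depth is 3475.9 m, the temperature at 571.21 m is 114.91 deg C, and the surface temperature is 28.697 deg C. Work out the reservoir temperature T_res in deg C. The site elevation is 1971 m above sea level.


Step 1: grad = (T_d1 - T_surf)/d1 * 1000 = (114.91 - 28.697)/571.21 * 1000 = 150.9305 deg C/km
Step 2: T_res = T_surf + grad*d2/1000 = 28.697 + 150.9305*3475.9/1000 = 553.32 deg C
T_res = 553.32 deg C


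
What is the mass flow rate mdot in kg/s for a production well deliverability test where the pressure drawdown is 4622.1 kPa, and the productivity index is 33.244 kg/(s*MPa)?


mdot = PI * dP / 1000
mdot = 33.244 * 4622.1 / 1000
mdot = 153.66 kg/s


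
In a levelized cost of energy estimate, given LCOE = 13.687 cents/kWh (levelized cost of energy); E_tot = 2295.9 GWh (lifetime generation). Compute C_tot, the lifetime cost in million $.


C_tot = LCOE / 100 * E_tot
C_tot = 13.687 / 100 * 2295.9
C_tot = 314.24 million $


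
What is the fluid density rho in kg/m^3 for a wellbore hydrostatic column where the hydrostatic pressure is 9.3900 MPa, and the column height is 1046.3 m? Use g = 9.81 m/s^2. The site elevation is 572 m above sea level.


rho = P * 1e6 / (g * h)
rho = 9.3900 * 1e6 / (9.81 * 1046.3)
rho = 914.83 kg/m^3


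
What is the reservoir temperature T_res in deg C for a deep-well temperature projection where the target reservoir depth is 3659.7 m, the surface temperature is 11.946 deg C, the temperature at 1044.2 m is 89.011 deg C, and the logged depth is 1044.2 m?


Step 1: grad = (T_d1 - T_surf)/d1 * 1000 = (89.011 - 11.946)/1044.2 * 1000 = 73.80291 deg C/km
Step 2: T_res = T_surf + grad*d2/1000 = 11.946 + 73.80291*3659.7/1000 = 282.04 deg C
T_res = 282.04 deg C


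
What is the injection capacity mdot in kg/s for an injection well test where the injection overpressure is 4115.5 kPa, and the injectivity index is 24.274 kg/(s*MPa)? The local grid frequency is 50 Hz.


mdot = II * dP / 1000
mdot = 24.274 * 4115.5 / 1000
mdot = 99.900 kg/s


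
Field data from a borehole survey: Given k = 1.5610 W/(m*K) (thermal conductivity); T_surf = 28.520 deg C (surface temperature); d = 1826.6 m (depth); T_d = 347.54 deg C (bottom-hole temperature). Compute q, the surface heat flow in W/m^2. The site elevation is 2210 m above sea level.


Step 1: grad = (T_d - T_surf)/d * 1000 = (347.54 - 28.52)/1826.6 * 1000 = 174.6524 deg C/km
Step 2: q = k * grad / 1000 = 1.561 * 174.6524 / 1000 = 0.27263 W/m^2
q = 0.27263 W/m^2


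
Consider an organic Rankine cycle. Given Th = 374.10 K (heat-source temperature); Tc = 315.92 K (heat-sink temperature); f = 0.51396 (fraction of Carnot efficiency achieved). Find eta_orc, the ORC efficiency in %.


eta_orc = (1 - Tc/Th) * f * 100
eta_orc = (1 - 315.92/374.10) * 0.51396 * 100
eta_orc = 7.9931 %


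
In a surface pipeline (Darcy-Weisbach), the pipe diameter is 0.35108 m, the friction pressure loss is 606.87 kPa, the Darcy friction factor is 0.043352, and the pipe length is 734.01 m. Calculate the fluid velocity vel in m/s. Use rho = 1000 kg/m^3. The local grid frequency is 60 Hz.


vel = sqrt(dP*1000*2*D / (f*L*rho))
vel = sqrt(606.87*1000*2*0.35108 / (0.043352*734.01*1000))
vel = 3.6594 m/s


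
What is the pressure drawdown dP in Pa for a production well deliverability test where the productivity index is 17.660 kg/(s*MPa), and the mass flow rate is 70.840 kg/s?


dP = mdot * 1000 / PI
dP = 70.840 * 1000 / 17.660
dP = 4011.325 kPa
Convert: 4011.325 kPa * 1000.0 = 4.0113e+06 Pa
dP = 4.0113e+06 Pa


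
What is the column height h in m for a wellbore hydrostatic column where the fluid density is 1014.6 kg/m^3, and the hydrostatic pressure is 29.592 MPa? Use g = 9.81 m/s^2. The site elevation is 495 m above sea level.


h = P * 1e6 / (g * rho)
h = 29.592 * 1e6 / (9.81 * 1014.6)
h = 2973.1 m


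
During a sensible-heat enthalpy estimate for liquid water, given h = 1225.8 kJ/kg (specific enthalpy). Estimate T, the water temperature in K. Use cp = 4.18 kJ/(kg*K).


T = h / cp
T = 1225.8 / 4.18
T = 293.2536 deg C
Convert to K: 293.2536 + 273.15 = 566.40 K
T = 566.40 K


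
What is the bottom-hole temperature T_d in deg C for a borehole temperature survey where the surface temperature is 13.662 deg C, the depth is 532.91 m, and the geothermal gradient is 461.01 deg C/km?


T_d = T_surf + grad * d / 1000
T_d = 13.662 + 461.01 * 532.91 / 1000
T_d = 259.34 deg C


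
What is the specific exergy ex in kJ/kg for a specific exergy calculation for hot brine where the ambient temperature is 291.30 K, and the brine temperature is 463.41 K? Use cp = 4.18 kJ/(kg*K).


ex = cp * ((T_b - T_0) - T_0 * ln(T_b/T_0))
ex = 4.18 * ((463.41 - 291.30) - 291.30 * ln(463.41/291.30))
ex = 154.12 kJ/kg


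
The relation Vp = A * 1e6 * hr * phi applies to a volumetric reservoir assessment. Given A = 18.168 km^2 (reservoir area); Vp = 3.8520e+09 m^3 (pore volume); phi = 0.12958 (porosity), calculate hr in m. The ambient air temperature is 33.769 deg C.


hr = Vp / (A * 1e6 * phi)
hr = 3.8520e+09 / (18.168 * 1e6 * 0.12958)
hr = 1636.2 m


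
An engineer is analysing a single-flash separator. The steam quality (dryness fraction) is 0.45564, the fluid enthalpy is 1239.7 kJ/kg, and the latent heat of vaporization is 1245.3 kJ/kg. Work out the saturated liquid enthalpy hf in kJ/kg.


hf = h - x * hfg
hf = 1239.7 - 0.45564 * 1245.3
hf = 672.29 kJ/kg


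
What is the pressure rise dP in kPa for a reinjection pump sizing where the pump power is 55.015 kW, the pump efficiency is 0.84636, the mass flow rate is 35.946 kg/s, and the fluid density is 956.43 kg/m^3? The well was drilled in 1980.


dP = P_pump * rho * eta / mdot
dP = 55.015 * 956.43 * 0.84636 / 35.946
dP = 1238.9 kPa


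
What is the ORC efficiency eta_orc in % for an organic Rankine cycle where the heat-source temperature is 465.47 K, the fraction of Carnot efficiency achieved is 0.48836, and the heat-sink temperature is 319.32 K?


eta_orc = (1 - Tc/Th) * f * 100
eta_orc = (1 - 319.32/465.47) * 0.48836 * 100
eta_orc = 15.334 %


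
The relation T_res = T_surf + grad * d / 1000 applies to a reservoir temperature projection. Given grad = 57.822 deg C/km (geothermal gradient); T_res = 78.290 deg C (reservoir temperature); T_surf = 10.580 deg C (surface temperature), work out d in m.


d = (T_res - T_surf) / grad * 1000
d = (78.290 - 10.580) / 57.822 * 1000
d = 1171.0 m


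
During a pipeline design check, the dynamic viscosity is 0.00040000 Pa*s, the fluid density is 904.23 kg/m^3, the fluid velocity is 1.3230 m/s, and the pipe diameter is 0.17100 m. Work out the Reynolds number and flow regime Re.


Step 1: Re = rho*vel*D/mu = 904.23*1.323*0.171/0.0004 = 5.1142e+05
Step 2: Re = 5.1142e+05 > 4000, so flow is turbulent.
Re = 5.1142e+05 (turbulent)


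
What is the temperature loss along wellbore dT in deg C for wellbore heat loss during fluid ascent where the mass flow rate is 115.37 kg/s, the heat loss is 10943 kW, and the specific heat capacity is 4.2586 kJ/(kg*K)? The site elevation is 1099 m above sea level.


dT = Q_loss / (mdot * cp)
dT = 10943 / (115.37 * 4.2586)
dT = 22.27289 K
Convert (temperature difference, 1 K = 1 deg C): 22.27289 K = 22.27289 deg C
dT = 22.273 deg C


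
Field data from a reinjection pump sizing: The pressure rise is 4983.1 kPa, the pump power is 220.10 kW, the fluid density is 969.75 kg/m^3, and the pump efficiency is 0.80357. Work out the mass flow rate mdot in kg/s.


mdot = P_pump * rho * eta / dP
mdot = 220.10 * 969.75 * 0.80357 / 4983.1
mdot = 34.419 kg/s


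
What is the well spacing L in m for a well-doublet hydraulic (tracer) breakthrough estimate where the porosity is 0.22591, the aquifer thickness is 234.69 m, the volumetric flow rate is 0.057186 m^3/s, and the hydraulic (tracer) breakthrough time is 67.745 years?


L = sqrt(t_bt*365.25*86400*3*Qv / (pi*hr*phi))
L = sqrt(67.745*365.25*86400*3*0.057186 / (pi*234.69*0.22591))
L = 1483.9 m


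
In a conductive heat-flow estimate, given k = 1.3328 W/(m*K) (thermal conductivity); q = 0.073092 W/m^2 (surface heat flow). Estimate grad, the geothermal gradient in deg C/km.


grad = q * 1000 / k
grad = 0.073092 * 1000 / 1.3328
grad = 54.841 deg C/km


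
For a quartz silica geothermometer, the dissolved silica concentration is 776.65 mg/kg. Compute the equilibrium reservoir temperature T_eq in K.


T_eq = 1309 / (5.19 - log10(SiO2)) - 273.15
T_eq = 1309 / (5.19 - log10(776.65)) - 273.15
T_eq = 296.0362 deg C
Convert to K: 296.0362 + 273.15 = 569.19 K
T_eq = 569.19 K


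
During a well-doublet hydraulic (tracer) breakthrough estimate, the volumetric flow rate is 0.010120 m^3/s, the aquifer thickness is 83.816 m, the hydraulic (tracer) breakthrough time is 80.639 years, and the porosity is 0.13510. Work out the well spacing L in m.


L = sqrt(t_bt*365.25*86400*3*Qv / (pi*hr*phi))
L = sqrt(80.639*365.25*86400*3*0.010120 / (pi*83.816*0.13510))
L = 1473.7 m


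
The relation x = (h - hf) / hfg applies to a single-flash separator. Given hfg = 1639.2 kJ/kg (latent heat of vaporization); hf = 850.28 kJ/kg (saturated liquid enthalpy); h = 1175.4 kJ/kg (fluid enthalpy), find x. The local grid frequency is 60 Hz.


x = (h - hf) / hfg
x = (1175.4 - 850.28) / 1639.2
x = 0.19834


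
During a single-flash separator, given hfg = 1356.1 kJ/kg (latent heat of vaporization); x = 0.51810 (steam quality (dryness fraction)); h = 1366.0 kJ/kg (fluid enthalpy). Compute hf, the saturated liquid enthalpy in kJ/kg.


hf = h - x * hfg
hf = 1366.0 - 0.51810 * 1356.1
hf = 663.40 kJ/kg


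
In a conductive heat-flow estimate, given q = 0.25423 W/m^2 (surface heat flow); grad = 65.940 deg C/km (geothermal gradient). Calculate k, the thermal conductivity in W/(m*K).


k = q * 1000 / grad
k = 0.25423 * 1000 / 65.940
k = 3.8555 W/(m*K)


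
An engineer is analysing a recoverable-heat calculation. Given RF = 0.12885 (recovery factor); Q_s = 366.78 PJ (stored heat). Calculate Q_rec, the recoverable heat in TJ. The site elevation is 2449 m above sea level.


Q_rec = Q_s * RF
Q_rec = 366.78 * 0.12885
Q_rec = 47.25960 PJ
Convert: 47.25960 PJ * 1000.0 = 47260 TJ
Q_rec = 47260 TJ


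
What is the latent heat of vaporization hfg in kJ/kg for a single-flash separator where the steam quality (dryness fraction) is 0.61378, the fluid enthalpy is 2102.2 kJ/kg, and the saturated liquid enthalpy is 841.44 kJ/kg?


hfg = (h - hf) / x
hfg = (2102.2 - 841.44) / 0.61378
hfg = 2054.1 kJ/kg


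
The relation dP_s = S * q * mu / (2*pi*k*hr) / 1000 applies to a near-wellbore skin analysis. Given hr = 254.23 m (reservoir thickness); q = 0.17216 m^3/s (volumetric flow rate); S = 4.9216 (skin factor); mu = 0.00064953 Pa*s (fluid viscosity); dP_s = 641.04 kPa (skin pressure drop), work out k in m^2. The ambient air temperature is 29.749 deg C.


k = S*q*mu / (2*pi*dP_s*1000*hr)
k = 4.9216*0.17216*0.00064953 / (2*pi*641.04*1000*254.23)
k = 5.3746e-13 m^2


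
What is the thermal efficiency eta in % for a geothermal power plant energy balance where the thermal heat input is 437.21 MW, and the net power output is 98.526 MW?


eta = W_net / Q_in * 100
eta = 98.526 / 437.21 * 100
eta = 22.535 %


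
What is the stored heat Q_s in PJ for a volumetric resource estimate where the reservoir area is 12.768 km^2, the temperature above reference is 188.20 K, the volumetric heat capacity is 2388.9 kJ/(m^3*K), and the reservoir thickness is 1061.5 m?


Step 1: Vr = A*1e6*hr = 12.768*1e6*1061.5 = 1.355323e+10 m^3
Step 2: Q_s = Vr*rhoc*dT/1e12 = 1.355323e+10*2388.9*188.2/1e12 = 6093.4 PJ
Q_s = 6093.4 PJ


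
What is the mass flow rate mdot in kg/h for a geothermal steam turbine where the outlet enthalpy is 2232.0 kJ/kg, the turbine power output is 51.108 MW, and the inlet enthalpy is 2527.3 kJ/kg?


mdot = P * 1000 / (h_in - h_out)
mdot = 51.108 * 1000 / (2527.3 - 2232.0)
mdot = 173.0715 kg/s
Convert: 173.0715 kg/s * 3600.0 = 6.2306e+05 kg/h
mdot = 6.2306e+05 kg/h


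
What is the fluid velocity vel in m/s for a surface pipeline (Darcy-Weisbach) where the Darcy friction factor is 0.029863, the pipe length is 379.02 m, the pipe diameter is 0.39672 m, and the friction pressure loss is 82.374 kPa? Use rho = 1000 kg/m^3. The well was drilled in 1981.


vel = sqrt(dP*1000*2*D / (f*L*rho))
vel = sqrt(82.374*1000*2*0.39672 / (0.029863*379.02*1000))
vel = 2.4030 m/s


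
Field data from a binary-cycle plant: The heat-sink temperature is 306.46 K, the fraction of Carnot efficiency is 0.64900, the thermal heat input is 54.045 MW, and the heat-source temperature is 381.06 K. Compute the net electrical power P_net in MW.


Step 1: eta = (1 - Tc/Th)*f = (1 - 306.46/381.06)*0.649 = 0.1270545
Step 2: P_net = eta * Q_in = 0.1270545 * 54.045 = 6.8667 MW
P_net = 6.8667 MW


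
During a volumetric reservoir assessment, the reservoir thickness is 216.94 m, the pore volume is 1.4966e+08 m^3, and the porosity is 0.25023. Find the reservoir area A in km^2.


A = Vp / (1e6 * hr * phi)
A = 1.4966e+08 / (1e6 * 216.94 * 0.25023)
A = 2.7569 km^2


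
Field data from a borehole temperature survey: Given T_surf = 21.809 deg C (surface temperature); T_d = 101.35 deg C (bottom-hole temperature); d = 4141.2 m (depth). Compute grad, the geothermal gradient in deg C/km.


grad = (T_d - T_surf) / d * 1000
grad = (101.35 - 21.809) / 4141.2 * 1000
grad = 19.207 deg C/km


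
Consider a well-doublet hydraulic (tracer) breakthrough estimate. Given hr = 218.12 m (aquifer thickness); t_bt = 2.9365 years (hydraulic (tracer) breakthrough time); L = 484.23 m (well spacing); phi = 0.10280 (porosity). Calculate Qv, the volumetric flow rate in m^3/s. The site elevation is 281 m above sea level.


Qv = pi*hr*phi*L^2 / (3*t_bt*365.25*86400)
Qv = pi*218.12*0.10280*484.23^2 / (3*2.9365*365.25*86400)
Qv = 0.059414 m^3/s


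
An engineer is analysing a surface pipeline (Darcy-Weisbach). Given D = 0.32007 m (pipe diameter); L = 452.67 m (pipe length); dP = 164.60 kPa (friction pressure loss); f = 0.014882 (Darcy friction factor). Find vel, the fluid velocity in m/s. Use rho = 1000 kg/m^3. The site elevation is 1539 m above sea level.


vel = sqrt(dP*1000*2*D / (f*L*rho))
vel = sqrt(164.60*1000*2*0.32007 / (0.014882*452.67*1000))
vel = 3.9549 m/s


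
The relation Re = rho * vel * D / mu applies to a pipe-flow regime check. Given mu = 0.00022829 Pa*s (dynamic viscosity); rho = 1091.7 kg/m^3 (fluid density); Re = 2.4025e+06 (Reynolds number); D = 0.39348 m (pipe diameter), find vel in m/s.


vel = Re * mu / (rho * D)
vel = 2.4025e+06 * 0.00022829 / (1091.7 * 0.39348)
vel = 1.2768 m/s


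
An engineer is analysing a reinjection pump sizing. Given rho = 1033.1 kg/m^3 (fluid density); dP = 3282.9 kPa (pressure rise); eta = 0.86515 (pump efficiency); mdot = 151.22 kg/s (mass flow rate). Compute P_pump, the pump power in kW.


P_pump = mdot * dP / (rho * eta)
P_pump = 151.22 * 3282.9 / (1033.1 * 0.86515)
P_pump = 555.43 kW


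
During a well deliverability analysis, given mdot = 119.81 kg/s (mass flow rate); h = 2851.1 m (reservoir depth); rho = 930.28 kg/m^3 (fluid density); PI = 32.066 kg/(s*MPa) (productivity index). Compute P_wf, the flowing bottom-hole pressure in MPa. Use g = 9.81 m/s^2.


Step 1: P_i = rho*g*h/1e6 = 930.28*9.81*2851.1/1e6 = 26.01927 MPa
Step 2: P_wf = P_i - mdot/PI = 26.01927 - 119.81/32.066 = 22.283 MPa
P_wf = 22.283 MPa


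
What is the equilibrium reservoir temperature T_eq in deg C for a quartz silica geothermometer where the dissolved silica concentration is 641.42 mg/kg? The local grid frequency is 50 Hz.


T_eq = 1309 / (5.19 - log10(SiO2)) - 273.15
T_eq = 1309 / (5.19 - log10(641.42)) - 273.15
T_eq = 276.19 deg C


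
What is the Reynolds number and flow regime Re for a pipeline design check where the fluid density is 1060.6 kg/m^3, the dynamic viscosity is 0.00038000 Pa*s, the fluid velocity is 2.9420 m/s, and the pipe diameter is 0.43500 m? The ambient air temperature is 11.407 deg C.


Step 1: Re = rho*vel*D/mu = 1060.6*2.942*0.435/0.00038 = 3.5719e+06
Step 2: Re = 3.5719e+06 > 4000, so flow is turbulent.
Re = 3.5719e+06 (turbulent)


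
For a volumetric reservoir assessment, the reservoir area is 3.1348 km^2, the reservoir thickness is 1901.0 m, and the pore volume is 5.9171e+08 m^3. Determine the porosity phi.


phi = Vp / (A * 1e6 * hr)
phi = 5.9171e+08 / (3.1348 * 1e6 * 1901.0)
phi = 0.099293


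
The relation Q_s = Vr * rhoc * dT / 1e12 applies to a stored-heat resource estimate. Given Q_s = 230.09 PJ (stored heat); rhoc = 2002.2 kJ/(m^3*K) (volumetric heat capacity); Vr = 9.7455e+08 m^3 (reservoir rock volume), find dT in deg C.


dT = Q_s * 1e12 / (Vr * rhoc)
dT = 230.09 * 1e12 / (9.7455e+08 * 2002.2)
dT = 117.9196 K
Convert (temperature difference, 1 K = 1 deg C): 117.9196 K = 117.9196 deg C
dT = 117.92 deg C


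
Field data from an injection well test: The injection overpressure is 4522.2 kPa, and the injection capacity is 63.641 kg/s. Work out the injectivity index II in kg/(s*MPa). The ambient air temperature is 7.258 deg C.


II = mdot * 1000 / dP
II = 63.641 * 1000 / 4522.2
II = 14.073 kg/(s*MPa)


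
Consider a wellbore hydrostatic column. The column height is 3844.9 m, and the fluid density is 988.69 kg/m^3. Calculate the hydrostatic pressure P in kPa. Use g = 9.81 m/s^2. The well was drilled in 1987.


P = rho * g * h / 1e6
P = 988.69 * 9.81 * 3844.9 / 1e6
P = 37.29187 MPa
Convert: 37.29187 MPa * 1000.0 = 37292 kPa
P = 37292 kPa


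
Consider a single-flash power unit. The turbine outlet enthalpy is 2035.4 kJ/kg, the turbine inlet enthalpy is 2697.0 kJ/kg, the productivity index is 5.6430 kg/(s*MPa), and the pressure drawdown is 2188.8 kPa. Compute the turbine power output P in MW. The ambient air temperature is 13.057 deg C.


Step 1: mdot = PI * dP / 1000 = 5.643 * 2188.8 / 1000 = 12.35140 kg/s
Step 2: P = mdot*(h_in - h_out)/1000 = 12.35140*(2697.0 - 2035.4)/1000 = 8.1717 MW
P = 8.1717 MW


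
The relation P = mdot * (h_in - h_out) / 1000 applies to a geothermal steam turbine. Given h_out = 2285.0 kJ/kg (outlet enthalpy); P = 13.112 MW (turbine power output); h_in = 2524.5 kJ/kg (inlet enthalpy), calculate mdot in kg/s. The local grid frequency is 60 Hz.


mdot = P * 1000 / (h_in - h_out)
mdot = 13.112 * 1000 / (2524.5 - 2285.0)
mdot = 54.747 kg/s


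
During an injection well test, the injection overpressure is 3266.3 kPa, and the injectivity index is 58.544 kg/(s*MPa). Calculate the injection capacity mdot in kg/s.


mdot = II * dP / 1000
mdot = 58.544 * 3266.3 / 1000
mdot = 191.22 kg/s


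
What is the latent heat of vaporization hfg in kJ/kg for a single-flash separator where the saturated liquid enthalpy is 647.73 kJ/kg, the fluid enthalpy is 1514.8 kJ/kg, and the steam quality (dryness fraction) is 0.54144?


hfg = (h - hf) / x
hfg = (1514.8 - 647.73) / 0.54144
hfg = 1601.4 kJ/kg


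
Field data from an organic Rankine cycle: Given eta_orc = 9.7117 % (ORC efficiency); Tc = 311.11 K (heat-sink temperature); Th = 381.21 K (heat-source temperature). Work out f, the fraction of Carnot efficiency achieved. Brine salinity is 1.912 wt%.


f = (eta_orc/100) / (1 - Tc/Th)
f = (9.7117/100) / (1 - 311.11/381.21)
f = 0.52813


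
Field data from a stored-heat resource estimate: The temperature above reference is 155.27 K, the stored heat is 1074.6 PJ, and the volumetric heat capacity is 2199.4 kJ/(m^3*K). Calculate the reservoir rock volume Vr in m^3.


Vr = Q_s * 1e12 / (rhoc * dT)
Vr = 1074.6 * 1e12 / (2199.4 * 155.27)
Vr = 3.1467e+09 m^3


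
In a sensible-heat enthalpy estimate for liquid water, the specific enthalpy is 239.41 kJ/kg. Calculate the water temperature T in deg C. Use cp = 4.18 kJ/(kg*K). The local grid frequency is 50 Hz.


T = h / cp
T = 239.41 / 4.18
T = 57.275 deg C


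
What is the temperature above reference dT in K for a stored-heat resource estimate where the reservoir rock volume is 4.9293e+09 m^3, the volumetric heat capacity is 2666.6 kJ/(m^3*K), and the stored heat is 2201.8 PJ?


dT = Q_s * 1e12 / (Vr * rhoc)
dT = 2201.8 * 1e12 / (4.9293e+09 * 2666.6)
dT = 167.51 K


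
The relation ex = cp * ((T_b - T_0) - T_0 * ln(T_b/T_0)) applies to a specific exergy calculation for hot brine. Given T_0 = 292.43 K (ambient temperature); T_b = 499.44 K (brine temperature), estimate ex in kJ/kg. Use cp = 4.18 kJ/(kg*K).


ex = cp * ((T_b - T_0) - T_0 * ln(T_b/T_0))
ex = 4.18 * ((499.44 - 292.43) - 292.43 * ln(499.44/292.43))
ex = 211.02 kJ/kg


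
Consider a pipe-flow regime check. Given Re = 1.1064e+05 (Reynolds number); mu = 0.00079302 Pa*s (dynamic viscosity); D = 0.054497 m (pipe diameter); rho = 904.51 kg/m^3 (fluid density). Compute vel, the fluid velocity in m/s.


vel = Re * mu / (rho * D)
vel = 1.1064e+05 * 0.00079302 / (904.51 * 0.054497)
vel = 1.7800 m/s


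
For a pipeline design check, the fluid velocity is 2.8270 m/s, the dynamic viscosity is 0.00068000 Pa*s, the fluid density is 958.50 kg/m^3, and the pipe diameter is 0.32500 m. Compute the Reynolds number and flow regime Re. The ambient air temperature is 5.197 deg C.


Step 1: Re = rho*vel*D/mu = 958.5*2.827*0.325/0.00068 = 1.2951e+06
Step 2: Re = 1.2951e+06 > 4000, so flow is turbulent.
Re = 1.2951e+06 (turbulent)


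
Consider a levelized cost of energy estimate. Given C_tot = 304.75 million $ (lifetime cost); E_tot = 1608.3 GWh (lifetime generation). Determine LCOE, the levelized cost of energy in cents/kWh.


LCOE = C_tot / E_tot * 100
LCOE = 304.75 / 1608.3 * 100
LCOE = 18.949 cents/kWh


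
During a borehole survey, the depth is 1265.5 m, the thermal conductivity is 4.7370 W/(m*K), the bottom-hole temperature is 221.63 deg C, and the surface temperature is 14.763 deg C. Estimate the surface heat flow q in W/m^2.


Step 1: grad = (T_d - T_surf)/d * 1000 = (221.63 - 14.763)/1265.5 * 1000 = 163.4666 deg C/km
Step 2: q = k * grad / 1000 = 4.737 * 163.4666 / 1000 = 0.77434 W/m^2
q = 0.77434 W/m^2


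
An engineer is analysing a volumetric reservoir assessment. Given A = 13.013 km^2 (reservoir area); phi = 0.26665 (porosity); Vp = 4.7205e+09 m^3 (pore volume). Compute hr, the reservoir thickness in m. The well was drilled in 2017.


hr = Vp / (A * 1e6 * phi)
hr = 4.7205e+09 / (13.013 * 1e6 * 0.26665)
hr = 1360.4 m


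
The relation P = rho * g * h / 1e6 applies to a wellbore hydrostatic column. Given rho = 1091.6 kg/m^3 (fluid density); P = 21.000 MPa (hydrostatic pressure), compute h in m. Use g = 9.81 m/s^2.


h = P * 1e6 / (g * rho)
h = 21.000 * 1e6 / (9.81 * 1091.6)
h = 1961.0 m


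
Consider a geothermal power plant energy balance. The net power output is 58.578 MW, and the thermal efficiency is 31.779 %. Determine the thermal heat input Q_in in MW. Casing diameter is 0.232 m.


Q_in = W_net / (eta / 100)
Q_in = 58.578 / (31.779 / 100)
Q_in = 184.33 MW


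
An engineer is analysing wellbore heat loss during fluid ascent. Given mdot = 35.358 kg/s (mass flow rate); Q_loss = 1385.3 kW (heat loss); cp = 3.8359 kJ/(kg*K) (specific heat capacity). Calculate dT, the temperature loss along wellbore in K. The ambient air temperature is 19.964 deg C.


dT = Q_loss / (mdot * cp)
dT = 1385.3 / (35.358 * 3.8359)
dT = 10.214 K


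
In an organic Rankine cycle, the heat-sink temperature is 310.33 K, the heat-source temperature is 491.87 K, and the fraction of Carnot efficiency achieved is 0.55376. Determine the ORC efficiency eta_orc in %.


eta_orc = (1 - Tc/Th) * f * 100
eta_orc = (1 - 310.33/491.87) * 0.55376 * 100
eta_orc = 20.438 %


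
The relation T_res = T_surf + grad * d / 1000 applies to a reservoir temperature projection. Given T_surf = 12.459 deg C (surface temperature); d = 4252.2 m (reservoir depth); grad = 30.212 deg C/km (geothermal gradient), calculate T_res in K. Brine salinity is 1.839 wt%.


T_res = T_surf + grad * d / 1000
T_res = 12.459 + 30.212 * 4252.2 / 1000
T_res = 140.9265 deg C
Convert to K: 140.9265 + 273.15 = 414.08 K
T_res = 414.08 K


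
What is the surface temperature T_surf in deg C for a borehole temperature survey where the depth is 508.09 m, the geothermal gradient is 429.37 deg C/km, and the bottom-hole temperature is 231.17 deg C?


T_surf = T_d - grad * d / 1000
T_surf = 231.17 - 429.37 * 508.09 / 1000
T_surf = 13.011 deg C


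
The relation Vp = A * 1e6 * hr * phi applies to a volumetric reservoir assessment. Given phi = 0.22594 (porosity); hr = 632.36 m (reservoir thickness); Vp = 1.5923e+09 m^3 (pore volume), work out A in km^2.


A = Vp / (1e6 * hr * phi)
A = 1.5923e+09 / (1e6 * 632.36 * 0.22594)
A = 11.145 km^2


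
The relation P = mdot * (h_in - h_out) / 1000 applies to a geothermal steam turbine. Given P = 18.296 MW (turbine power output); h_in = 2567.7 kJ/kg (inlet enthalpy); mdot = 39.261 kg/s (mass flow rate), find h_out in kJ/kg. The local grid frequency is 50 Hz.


h_out = h_in - P * 1000 / mdot
h_out = 2567.7 - 18.296 * 1000 / 39.261
h_out = 2101.7 kJ/kg


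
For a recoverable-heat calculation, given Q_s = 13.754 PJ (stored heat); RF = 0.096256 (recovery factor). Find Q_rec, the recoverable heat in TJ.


Q_rec = Q_s * RF
Q_rec = 13.754 * 0.096256
Q_rec = 1.323905 PJ
Convert: 1.323905 PJ * 1000.0 = 1323.9 TJ
Q_rec = 1323.9 TJ


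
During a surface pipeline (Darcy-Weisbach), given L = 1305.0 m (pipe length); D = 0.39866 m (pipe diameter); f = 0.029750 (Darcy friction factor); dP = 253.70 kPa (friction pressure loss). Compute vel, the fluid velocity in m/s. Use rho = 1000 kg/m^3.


vel = sqrt(dP*1000*2*D / (f*L*rho))
vel = sqrt(253.70*1000*2*0.39866 / (0.029750*1305.0*1000))
vel = 2.2826 m/s


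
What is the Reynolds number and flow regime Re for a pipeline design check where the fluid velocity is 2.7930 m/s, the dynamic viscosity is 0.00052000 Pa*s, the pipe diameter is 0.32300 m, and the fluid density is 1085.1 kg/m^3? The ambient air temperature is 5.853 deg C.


Step 1: Re = rho*vel*D/mu = 1085.1*2.793*0.323/0.00052 = 1.8825e+06
Step 2: Re = 1.8825e+06 > 4000, so flow is turbulent.
Re = 1.8825e+06 (turbulent)


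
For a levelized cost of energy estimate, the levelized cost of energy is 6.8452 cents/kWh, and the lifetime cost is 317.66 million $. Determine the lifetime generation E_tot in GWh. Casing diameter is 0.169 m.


E_tot = C_tot / LCOE * 100
E_tot = 317.66 / 6.8452 * 100
E_tot = 4640.6 GWh


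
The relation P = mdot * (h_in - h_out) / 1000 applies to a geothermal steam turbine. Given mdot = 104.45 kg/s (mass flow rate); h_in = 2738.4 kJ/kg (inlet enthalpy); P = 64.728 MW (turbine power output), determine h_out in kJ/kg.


h_out = h_in - P * 1000 / mdot
h_out = 2738.4 - 64.728 * 1000 / 104.45
h_out = 2118.7 kJ/kg


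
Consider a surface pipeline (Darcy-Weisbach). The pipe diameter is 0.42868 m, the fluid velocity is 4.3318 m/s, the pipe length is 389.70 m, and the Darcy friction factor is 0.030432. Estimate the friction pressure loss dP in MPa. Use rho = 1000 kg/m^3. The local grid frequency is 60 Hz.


dP = f * (L/D) * (rho*vel^2/2) / 1000
dP = 0.030432 * (389.70/0.42868) * (1000*4.3318^2/2) / 1000
dP = 259.5580 kPa
Convert: 259.5580 kPa * 0.001 = 0.25956 MPa
dP = 0.25956 MPa


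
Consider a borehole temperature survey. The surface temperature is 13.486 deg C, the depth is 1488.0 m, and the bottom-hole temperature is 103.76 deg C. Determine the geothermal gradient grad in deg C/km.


grad = (T_d - T_surf) / d * 1000
grad = (103.76 - 13.486) / 1488.0 * 1000
grad = 60.668 deg C/km


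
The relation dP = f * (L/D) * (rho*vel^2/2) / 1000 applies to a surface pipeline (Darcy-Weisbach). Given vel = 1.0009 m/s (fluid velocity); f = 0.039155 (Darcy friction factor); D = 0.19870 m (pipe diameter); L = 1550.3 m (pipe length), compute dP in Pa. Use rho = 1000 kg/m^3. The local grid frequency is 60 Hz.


dP = f * (L/D) * (rho*vel^2/2) / 1000
dP = 0.039155 * (1550.3/0.19870) * (1000*1.0009^2/2) / 1000
dP = 153.0229 kPa
Convert: 153.0229 kPa * 1000.0 = 1.5302e+05 Pa
dP = 1.5302e+05 Pa


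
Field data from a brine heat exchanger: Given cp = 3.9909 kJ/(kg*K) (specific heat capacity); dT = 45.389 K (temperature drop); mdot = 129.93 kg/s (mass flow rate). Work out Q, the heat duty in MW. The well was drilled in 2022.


Q = mdot * cp * dT / 1000
Q = 129.93 * 3.9909 * 45.389 / 1000
Q = 23.536 MW


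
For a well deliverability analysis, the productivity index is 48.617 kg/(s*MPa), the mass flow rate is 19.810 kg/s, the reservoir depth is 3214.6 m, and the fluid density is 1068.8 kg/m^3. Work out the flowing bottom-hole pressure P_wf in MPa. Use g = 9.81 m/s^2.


Step 1: P_i = rho*g*h/1e6 = 1068.8*9.81*3214.6/1e6 = 33.70485 MPa
Step 2: P_wf = P_i - mdot/PI = 33.70485 - 19.81/48.617 = 33.297 MPa
P_wf = 33.297 MPa


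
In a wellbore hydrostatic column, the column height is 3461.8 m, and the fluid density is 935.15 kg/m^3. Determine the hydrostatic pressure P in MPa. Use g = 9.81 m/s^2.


P = rho * g * h / 1e6
P = 935.15 * 9.81 * 3461.8 / 1e6
P = 31.758 MPa


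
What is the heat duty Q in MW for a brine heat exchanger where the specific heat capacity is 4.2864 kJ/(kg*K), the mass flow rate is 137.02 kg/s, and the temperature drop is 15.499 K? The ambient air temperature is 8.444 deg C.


Q = mdot * cp * dT / 1000
Q = 137.02 * 4.2864 * 15.499 / 1000
Q = 9.1029 MW


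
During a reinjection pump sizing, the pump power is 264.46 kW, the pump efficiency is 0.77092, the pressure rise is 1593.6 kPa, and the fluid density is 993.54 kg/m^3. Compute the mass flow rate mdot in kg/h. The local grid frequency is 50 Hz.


mdot = P_pump * rho * eta / dP
mdot = 264.46 * 993.54 * 0.77092 / 1593.6
mdot = 127.1087 kg/s
Convert: 127.1087 kg/s * 3600.0 = 4.5759e+05 kg/h
mdot = 4.5759e+05 kg/h


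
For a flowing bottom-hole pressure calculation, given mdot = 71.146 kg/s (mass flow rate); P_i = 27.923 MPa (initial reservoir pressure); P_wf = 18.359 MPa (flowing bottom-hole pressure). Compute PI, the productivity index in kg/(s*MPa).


PI = mdot / (P_i - P_wf)
PI = 71.146 / (27.923 - 18.359)
PI = 7.4389 kg/(s*MPa)


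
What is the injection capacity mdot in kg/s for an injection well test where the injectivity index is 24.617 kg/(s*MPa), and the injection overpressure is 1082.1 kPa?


mdot = II * dP / 1000
mdot = 24.617 * 1082.1 / 1000
mdot = 26.638 kg/s


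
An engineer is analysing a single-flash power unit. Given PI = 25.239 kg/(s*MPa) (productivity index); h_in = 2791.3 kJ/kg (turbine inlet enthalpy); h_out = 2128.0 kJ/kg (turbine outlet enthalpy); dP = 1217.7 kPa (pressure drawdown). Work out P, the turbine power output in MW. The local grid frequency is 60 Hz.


Step 1: mdot = PI * dP / 1000 = 25.239 * 1217.7 / 1000 = 30.73353 kg/s
Step 2: P = mdot*(h_in - h_out)/1000 = 30.73353*(2791.3 - 2128.0)/1000 = 20.386 MW
P = 20.386 MW


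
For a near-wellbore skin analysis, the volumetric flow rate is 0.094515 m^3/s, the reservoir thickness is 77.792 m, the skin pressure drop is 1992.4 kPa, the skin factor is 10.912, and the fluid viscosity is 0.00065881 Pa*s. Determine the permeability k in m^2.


k = S*q*mu / (2*pi*dP_s*1000*hr)
k = 10.912*0.094515*0.00065881 / (2*pi*1992.4*1000*77.792)
k = 6.9771e-13 m^2


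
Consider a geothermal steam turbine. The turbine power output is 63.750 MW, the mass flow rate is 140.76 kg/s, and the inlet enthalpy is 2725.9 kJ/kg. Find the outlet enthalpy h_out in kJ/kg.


h_out = h_in - P * 1000 / mdot
h_out = 2725.9 - 63.750 * 1000 / 140.76
h_out = 2273.0 kJ/kg


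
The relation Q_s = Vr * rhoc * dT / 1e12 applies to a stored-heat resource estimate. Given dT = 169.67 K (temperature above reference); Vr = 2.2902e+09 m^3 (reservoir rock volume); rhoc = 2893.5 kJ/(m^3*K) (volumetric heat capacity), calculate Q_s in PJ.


Q_s = Vr * rhoc * dT / 1e12
Q_s = 2.2902e+09 * 2893.5 * 169.67 / 1e12
Q_s = 1124.4 PJ


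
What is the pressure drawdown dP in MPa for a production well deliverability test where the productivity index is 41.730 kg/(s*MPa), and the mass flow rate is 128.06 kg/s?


dP = mdot * 1000 / PI
dP = 128.06 * 1000 / 41.730
dP = 3068.775 kPa
Convert: 3068.775 kPa * 0.001 = 3.0688 MPa
dP = 3.0688 MPa
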